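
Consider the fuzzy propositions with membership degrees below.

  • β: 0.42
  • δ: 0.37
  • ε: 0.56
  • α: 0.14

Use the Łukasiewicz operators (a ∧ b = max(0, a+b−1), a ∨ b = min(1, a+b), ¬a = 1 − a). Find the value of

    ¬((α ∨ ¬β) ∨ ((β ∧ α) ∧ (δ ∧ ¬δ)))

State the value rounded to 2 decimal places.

¬β = 1 − 0.42 = 0.58
α ∨ ¬β = min(1, a+b) on (0.14, 0.58) = 0.72
β ∧ α = max(0, a+b−1) on (0.42, 0.14) = 0.00
¬δ = 1 − 0.37 = 0.63
δ ∧ ¬δ = max(0, a+b−1) on (0.37, 0.63) = 0.00
(β ∧ α) ∧ (δ ∧ ¬δ) = max(0, a+b−1) on (0.00, 0.00) = 0.00
(α ∨ ¬β) ∨ ((β ∧ α) ∧ (δ ∧ ¬δ)) = min(1, a+b) on (0.72, 0.00) = 0.72
¬((α ∨ ¬β) ∨ ((β ∧ α) ∧ (δ ∧ ¬δ))) = 1 − 0.72 = 0.28

0.28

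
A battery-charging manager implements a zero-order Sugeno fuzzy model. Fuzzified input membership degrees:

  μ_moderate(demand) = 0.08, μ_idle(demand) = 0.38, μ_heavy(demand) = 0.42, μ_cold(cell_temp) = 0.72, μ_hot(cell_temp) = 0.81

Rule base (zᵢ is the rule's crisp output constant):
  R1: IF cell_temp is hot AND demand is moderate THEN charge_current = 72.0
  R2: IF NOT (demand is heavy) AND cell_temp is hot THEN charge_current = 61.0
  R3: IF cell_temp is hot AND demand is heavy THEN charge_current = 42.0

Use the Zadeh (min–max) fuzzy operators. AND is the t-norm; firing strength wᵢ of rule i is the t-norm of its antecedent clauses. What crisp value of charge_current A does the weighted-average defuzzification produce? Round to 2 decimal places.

54.43

R1 (z=72.0): hot=0.81, moderate=0.08; AND[min(a, b)] → w = 0.08
R2 (z=61.0): ¬heavy=1−0.42=0.58, hot=0.81; AND[min(a, b)] → w = 0.58
R3 (z=42.0): hot=0.81, heavy=0.42; AND[min(a, b)] → w = 0.42
Weighted average = (0.08·72.0 + 0.58·61.0 + 0.42·42.0) / (0.08 + 0.58 + 0.42)
  = 58.7800 / 1.0800 = 54.43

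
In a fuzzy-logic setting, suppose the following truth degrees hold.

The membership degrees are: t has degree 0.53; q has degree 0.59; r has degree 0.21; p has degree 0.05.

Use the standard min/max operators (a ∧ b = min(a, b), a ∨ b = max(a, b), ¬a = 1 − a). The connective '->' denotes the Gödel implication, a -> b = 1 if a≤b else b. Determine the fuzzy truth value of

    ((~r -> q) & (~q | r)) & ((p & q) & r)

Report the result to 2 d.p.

0.05

~r = 1 − 0.21 = 0.79
~r -> q  [Gödel: 1 if a≤b else b] with a=0.79, b=0.59 → 0.59
~q = 1 − 0.59 = 0.41
~q | r = max(a, b) on (0.41, 0.21) = 0.41
(~r -> q) & (~q | r) = min(a, b) on (0.59, 0.41) = 0.41
p & q = min(a, b) on (0.05, 0.59) = 0.05
(p & q) & r = min(a, b) on (0.05, 0.21) = 0.05
((~r -> q) & (~q | r)) & ((p & q) & r) = min(a, b) on (0.41, 0.05) = 0.05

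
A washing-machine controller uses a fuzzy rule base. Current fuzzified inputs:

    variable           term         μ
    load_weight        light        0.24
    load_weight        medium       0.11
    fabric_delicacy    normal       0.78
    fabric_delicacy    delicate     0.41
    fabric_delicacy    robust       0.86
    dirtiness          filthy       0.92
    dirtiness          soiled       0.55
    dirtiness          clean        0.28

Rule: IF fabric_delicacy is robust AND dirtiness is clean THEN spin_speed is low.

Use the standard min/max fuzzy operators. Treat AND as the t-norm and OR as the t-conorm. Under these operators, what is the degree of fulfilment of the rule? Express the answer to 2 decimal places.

0.28

firing strength: robust=0.86, clean=0.28; AND[min(a, b)] → w = 0.28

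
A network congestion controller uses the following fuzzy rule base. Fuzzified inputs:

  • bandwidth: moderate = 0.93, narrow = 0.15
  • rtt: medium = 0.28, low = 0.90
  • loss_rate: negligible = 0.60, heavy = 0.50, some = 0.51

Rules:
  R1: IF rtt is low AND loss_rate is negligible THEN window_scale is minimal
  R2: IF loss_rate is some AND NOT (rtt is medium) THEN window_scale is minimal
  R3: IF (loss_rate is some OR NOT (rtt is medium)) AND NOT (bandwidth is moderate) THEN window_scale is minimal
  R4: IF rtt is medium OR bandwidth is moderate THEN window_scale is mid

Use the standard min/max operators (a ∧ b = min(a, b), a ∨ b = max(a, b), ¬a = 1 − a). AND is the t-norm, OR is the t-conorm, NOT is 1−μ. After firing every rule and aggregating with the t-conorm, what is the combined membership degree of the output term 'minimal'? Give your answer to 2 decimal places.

0.60

R1: low=0.90, negligible=0.60; AND[min(a, b)] → w = 0.60
R2: some=0.51, ¬medium=1−0.28=0.72; AND[min(a, b)] → w = 0.51
R3: (some=0.51 OR ¬medium=1−0.28=0.72) = 0.72; AND[min(a, b)] with ¬moderate=1−0.93=0.07 → w = 0.07
R4: medium=0.28, moderate=0.93; OR[max(a, b)] → w = 0.93
Rules with consequent 'minimal': {R1, R2, R3} → strengths 0.60, 0.51, 0.07
Aggregate via t-conorm [max(a, b)]: 0.60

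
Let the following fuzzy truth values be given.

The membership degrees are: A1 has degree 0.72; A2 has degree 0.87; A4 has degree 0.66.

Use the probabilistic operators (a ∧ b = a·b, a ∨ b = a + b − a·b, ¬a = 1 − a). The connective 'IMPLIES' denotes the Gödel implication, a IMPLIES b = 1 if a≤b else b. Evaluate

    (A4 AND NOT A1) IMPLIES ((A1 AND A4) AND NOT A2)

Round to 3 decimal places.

0.062

NOT A1 = 1 − 0.7200 = 0.2800
A4 AND NOT A1 = a·b on (0.6600, 0.2800) = 0.1848
A1 AND A4 = a·b on (0.7200, 0.6600) = 0.4752
NOT A2 = 1 − 0.8700 = 0.1300
(A1 AND A4) AND NOT A2 = a·b on (0.4752, 0.1300) = 0.0618
(A4 AND NOT A1) IMPLIES ((A1 AND A4) AND NOT A2)  [Gödel: 1 if a≤b else b] with a=0.1848, b=0.0618 → 0.0618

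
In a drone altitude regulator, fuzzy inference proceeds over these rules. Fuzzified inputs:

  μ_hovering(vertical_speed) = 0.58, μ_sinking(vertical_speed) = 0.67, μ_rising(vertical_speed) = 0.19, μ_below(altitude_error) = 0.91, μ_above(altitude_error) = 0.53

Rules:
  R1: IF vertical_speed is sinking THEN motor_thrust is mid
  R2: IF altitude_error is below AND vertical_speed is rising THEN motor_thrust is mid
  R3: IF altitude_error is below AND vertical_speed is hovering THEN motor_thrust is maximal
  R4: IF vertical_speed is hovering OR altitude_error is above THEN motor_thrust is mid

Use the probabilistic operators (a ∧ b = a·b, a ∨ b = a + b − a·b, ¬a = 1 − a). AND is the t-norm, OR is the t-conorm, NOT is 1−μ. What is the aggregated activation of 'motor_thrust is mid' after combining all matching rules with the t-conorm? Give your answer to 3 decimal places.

0.946

R1: sinking=0.67 → w = 0.6700
R2: below=0.91, rising=0.19; AND[a·b] → w = 0.1729
R3: below=0.91, hovering=0.58; AND[a·b] → w = 0.5278
R4: hovering=0.58, above=0.53; OR[a + b − a·b] → w = 0.8026
Rules with consequent 'mid': {R1, R2, R4} → strengths 0.6700, 0.1729, 0.8026
Aggregate via t-conorm [a + b − a·b]: 0.9461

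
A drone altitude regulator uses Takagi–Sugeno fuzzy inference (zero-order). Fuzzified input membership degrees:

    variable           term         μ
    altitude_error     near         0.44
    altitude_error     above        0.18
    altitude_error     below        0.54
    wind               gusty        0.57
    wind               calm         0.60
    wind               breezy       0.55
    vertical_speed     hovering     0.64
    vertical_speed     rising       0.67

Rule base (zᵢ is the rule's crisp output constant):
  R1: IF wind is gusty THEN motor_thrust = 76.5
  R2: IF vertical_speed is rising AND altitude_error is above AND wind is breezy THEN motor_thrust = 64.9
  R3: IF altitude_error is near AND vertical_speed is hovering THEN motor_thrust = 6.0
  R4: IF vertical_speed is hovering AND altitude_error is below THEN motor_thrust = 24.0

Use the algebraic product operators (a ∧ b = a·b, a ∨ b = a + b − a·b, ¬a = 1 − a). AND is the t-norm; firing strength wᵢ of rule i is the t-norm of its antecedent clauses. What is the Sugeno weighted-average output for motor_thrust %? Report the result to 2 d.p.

45.82

R1 (z=76.5): gusty=0.57 → w = 0.5700
R2 (z=64.9): rising=0.67, above=0.18, breezy=0.55; AND[a·b] → w = 0.0663
R3 (z=6.0): near=0.44, hovering=0.64; AND[a·b] → w = 0.2816
R4 (z=24.0): hovering=0.64, below=0.54; AND[a·b] → w = 0.3456
Weighted average = (0.5700·76.5 + 0.0663·64.9 + 0.2816·6.0 + 0.3456·24.0) / (0.5700 + 0.0663 + 0.2816 + 0.3456)
  = 57.8938 / 1.2635 = 45.82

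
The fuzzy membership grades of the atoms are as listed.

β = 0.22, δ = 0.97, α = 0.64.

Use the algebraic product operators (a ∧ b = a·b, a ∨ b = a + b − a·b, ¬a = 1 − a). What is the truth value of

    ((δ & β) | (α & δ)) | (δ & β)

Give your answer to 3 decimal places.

0.765

δ & β = a·b on (0.9700, 0.2200) = 0.2134
α & δ = a·b on (0.6400, 0.9700) = 0.6208
(δ & β) | (α & δ) = a + b − a·b on (0.2134, 0.6208) = 0.7017
δ & β = a·b on (0.9700, 0.2200) = 0.2134
((δ & β) | (α & δ)) | (δ & β) = a + b − a·b on (0.7017, 0.2134) = 0.7654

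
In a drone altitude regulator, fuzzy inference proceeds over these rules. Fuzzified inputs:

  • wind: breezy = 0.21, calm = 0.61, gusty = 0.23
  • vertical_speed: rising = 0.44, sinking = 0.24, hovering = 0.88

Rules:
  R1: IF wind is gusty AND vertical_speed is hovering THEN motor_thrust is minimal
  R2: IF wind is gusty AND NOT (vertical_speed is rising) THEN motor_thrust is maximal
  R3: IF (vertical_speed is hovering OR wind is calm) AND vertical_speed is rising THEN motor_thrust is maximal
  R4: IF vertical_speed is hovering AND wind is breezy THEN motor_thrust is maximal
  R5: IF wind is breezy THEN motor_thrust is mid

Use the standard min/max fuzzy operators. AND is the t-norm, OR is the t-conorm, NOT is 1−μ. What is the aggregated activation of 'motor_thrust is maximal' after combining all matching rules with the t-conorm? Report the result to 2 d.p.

0.44

R1: gusty=0.23, hovering=0.88; AND[min(a, b)] → w = 0.23
R2: gusty=0.23, ¬rising=1−0.44=0.56; AND[min(a, b)] → w = 0.23
R3: (hovering=0.88 OR calm=0.61) = 0.88; AND[min(a, b)] with rising=0.44 → w = 0.44
R4: hovering=0.88, breezy=0.21; AND[min(a, b)] → w = 0.21
R5: breezy=0.21 → w = 0.21
Rules with consequent 'maximal': {R2, R3, R4} → strengths 0.23, 0.44, 0.21
Aggregate via t-conorm [max(a, b)]: 0.44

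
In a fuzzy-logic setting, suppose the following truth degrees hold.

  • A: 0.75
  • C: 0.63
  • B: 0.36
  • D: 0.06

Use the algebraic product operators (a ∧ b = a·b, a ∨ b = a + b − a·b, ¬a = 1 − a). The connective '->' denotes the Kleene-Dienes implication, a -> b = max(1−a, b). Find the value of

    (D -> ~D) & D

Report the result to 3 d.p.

0.056

~D = 1 − 0.0600 = 0.9400
D -> ~D  [Kleene-Dienes: max(1−a, b)] with a=0.0600, b=0.9400 → 0.9400
(D -> ~D) & D = a·b on (0.9400, 0.0600) = 0.0564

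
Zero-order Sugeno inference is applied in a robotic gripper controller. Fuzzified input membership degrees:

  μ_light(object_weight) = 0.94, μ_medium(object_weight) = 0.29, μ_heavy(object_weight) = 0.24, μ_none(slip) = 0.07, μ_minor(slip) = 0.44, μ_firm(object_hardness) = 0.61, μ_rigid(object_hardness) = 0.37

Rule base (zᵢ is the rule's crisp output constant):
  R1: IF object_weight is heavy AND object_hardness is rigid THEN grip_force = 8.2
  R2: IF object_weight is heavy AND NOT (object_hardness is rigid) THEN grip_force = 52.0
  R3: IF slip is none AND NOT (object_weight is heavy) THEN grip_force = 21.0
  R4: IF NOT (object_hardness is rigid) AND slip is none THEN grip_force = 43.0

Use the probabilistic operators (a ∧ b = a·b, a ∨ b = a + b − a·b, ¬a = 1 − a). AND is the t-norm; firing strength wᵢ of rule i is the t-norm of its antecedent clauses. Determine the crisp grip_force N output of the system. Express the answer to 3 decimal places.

34.403

R1 (z=8.2): heavy=0.24, rigid=0.37; AND[a·b] → w = 0.0888
R2 (z=52.0): heavy=0.24, ¬rigid=1−0.37=0.63; AND[a·b] → w = 0.1512
R3 (z=21.0): none=0.07, ¬heavy=1−0.24=0.76; AND[a·b] → w = 0.0532
R4 (z=43.0): ¬rigid=1−0.37=0.63, none=0.07; AND[a·b] → w = 0.0441
Weighted average = (0.0888·8.2 + 0.1512·52.0 + 0.0532·21.0 + 0.0441·43.0) / (0.0888 + 0.1512 + 0.0532 + 0.0441)
  = 11.6041 / 0.3373 = 34.403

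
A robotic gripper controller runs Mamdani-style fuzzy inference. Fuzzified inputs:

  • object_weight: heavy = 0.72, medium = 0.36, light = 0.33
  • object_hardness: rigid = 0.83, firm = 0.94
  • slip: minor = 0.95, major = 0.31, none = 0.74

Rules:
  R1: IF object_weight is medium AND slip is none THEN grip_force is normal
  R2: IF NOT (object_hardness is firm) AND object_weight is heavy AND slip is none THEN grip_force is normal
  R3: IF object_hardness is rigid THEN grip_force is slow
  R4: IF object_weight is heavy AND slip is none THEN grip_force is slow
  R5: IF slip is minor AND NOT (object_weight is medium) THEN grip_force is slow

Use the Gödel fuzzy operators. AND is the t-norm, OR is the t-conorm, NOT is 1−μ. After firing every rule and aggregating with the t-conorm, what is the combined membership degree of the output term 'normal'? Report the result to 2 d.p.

R1: medium=0.36, none=0.74; AND[min(a, b)] → w = 0.36
R2: ¬firm=1−0.94=0.06, heavy=0.72, none=0.74; AND[min(a, b)] → w = 0.06
R3: rigid=0.83 → w = 0.83
R4: heavy=0.72, none=0.74; AND[min(a, b)] → w = 0.72
R5: minor=0.95, ¬medium=1−0.36=0.64; AND[min(a, b)] → w = 0.64
Rules with consequent 'normal': {R1, R2} → strengths 0.36, 0.06
Aggregate via t-conorm [max(a, b)]: 0.36

0.36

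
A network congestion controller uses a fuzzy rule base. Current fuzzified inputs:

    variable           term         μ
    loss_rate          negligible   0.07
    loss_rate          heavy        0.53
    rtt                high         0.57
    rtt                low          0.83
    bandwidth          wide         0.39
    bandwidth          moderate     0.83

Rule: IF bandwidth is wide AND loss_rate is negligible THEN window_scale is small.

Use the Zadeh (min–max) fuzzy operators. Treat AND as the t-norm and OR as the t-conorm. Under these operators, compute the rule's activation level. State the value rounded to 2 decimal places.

firing strength: wide=0.39, negligible=0.07; AND[min(a, b)] → w = 0.07

0.07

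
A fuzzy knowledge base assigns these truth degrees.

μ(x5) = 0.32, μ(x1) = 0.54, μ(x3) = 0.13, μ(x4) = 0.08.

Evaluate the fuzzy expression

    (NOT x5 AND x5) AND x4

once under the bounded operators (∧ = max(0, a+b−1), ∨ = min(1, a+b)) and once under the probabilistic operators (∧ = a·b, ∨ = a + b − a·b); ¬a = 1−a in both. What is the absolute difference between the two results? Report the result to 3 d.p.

0.017

Under bounded:
  NOT x5 = 1 − 0.32 = 0.68
  NOT x5 AND x5 = max(0, a+b−1) on (0.68, 0.32) = 0.00
  (NOT x5 AND x5) AND x4 = max(0, a+b−1) on (0.00, 0.08) = 0.00
  → value = 0.0000
Under probabilistic:
  NOT x5 = 1 − 0.3200 = 0.6800
  NOT x5 AND x5 = a·b on (0.6800, 0.3200) = 0.2176
  (NOT x5 AND x5) AND x4 = a·b on (0.2176, 0.0800) = 0.0174
  → value = 0.0174
|0.0000 − 0.0174| = 0.017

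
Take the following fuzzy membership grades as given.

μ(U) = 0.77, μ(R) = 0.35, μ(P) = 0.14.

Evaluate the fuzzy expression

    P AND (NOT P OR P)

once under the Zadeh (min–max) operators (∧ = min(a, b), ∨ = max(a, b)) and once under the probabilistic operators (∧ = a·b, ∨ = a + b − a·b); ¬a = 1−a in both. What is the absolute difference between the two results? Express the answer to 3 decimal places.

Under Zadeh (min–max):
  NOT P = 1 − 0.14 = 0.86
  NOT P OR P = max(a, b) on (0.86, 0.14) = 0.86
  P AND (NOT P OR P) = min(a, b) on (0.14, 0.86) = 0.14
  → value = 0.1400
Under probabilistic:
  NOT P = 1 − 0.1400 = 0.8600
  NOT P OR P = a + b − a·b on (0.8600, 0.1400) = 0.8796
  P AND (NOT P OR P) = a·b on (0.1400, 0.8796) = 0.1231
  → value = 0.1231
|0.1400 − 0.1231| = 0.017

0.017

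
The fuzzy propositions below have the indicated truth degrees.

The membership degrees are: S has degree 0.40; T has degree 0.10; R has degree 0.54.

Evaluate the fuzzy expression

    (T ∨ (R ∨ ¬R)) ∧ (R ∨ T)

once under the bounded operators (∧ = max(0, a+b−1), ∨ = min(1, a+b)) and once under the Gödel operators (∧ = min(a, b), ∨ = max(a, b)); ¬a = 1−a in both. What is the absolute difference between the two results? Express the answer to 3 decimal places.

Under bounded:
  ¬R = 1 − 0.54 = 0.46
  R ∨ ¬R = min(1, a+b) on (0.54, 0.46) = 1.00
  T ∨ (R ∨ ¬R) = min(1, a+b) on (0.10, 1.00) = 1.00
  R ∨ T = min(1, a+b) on (0.54, 0.10) = 0.64
  (T ∨ (R ∨ ¬R)) ∧ (R ∨ T) = max(0, a+b−1) on (1.00, 0.64) = 0.64
  → value = 0.6400
Under Gödel:
  ¬R = 1 − 0.54 = 0.46
  R ∨ ¬R = max(a, b) on (0.54, 0.46) = 0.54
  T ∨ (R ∨ ¬R) = max(a, b) on (0.10, 0.54) = 0.54
  R ∨ T = max(a, b) on (0.54, 0.10) = 0.54
  (T ∨ (R ∨ ¬R)) ∧ (R ∨ T) = min(a, b) on (0.54, 0.54) = 0.54
  → value = 0.5400
|0.6400 − 0.5400| = 0.100

0.100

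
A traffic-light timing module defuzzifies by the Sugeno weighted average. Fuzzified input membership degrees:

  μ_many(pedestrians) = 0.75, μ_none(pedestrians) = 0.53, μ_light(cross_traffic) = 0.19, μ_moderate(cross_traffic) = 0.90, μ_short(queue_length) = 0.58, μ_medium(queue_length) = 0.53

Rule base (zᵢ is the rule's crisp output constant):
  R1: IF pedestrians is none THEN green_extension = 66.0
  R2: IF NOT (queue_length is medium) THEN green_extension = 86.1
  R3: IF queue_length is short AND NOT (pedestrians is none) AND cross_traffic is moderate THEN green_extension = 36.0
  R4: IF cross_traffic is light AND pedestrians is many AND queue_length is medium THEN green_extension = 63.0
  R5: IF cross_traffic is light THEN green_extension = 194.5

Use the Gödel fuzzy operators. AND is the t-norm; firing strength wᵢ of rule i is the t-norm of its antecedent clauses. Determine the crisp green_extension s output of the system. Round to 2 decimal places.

76.37

R1 (z=66.0): none=0.53 → w = 0.53
R2 (z=86.1): ¬medium=1−0.53=0.47 → w = 0.47
R3 (z=36.0): short=0.58, ¬none=1−0.53=0.47, moderate=0.90; AND[min(a, b)] → w = 0.47
R4 (z=63.0): light=0.19, many=0.75, medium=0.53; AND[min(a, b)] → w = 0.19
R5 (z=194.5): light=0.19 → w = 0.19
Weighted average = (0.53·66.0 + 0.47·86.1 + 0.47·36.0 + 0.19·63.0 + 0.19·194.5) / (0.53 + 0.47 + 0.47 + 0.19 + 0.19)
  = 141.2920 / 1.8500 = 76.37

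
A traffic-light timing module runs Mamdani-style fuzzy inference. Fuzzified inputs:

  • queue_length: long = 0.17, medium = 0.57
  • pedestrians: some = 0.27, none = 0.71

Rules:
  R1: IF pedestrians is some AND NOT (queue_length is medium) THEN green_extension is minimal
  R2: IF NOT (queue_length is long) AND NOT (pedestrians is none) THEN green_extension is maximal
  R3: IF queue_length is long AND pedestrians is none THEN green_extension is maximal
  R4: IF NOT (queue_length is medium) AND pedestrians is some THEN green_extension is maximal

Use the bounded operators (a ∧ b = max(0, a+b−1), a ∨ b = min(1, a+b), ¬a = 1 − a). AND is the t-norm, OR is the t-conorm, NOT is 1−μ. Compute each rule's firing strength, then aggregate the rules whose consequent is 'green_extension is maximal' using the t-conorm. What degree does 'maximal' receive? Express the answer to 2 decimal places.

R1: some=0.27, ¬medium=1−0.57=0.43; AND[max(0, a+b−1)] → w = 0.00
R2: ¬long=1−0.17=0.83, ¬none=1−0.71=0.29; AND[max(0, a+b−1)] → w = 0.12
R3: long=0.17, none=0.71; AND[max(0, a+b−1)] → w = 0.00
R4: ¬medium=1−0.57=0.43, some=0.27; AND[max(0, a+b−1)] → w = 0.00
Rules with consequent 'maximal': {R2, R3, R4} → strengths 0.12, 0.00, 0.00
Aggregate via t-conorm [min(1, a+b)]: 0.12

0.12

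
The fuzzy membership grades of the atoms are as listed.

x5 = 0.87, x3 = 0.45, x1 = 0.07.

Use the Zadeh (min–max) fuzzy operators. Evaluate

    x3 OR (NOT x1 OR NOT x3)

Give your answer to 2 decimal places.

0.93

NOT x1 = 1 − 0.07 = 0.93
NOT x3 = 1 − 0.45 = 0.55
NOT x1 OR NOT x3 = max(a, b) on (0.93, 0.55) = 0.93
x3 OR (NOT x1 OR NOT x3) = max(a, b) on (0.45, 0.93) = 0.93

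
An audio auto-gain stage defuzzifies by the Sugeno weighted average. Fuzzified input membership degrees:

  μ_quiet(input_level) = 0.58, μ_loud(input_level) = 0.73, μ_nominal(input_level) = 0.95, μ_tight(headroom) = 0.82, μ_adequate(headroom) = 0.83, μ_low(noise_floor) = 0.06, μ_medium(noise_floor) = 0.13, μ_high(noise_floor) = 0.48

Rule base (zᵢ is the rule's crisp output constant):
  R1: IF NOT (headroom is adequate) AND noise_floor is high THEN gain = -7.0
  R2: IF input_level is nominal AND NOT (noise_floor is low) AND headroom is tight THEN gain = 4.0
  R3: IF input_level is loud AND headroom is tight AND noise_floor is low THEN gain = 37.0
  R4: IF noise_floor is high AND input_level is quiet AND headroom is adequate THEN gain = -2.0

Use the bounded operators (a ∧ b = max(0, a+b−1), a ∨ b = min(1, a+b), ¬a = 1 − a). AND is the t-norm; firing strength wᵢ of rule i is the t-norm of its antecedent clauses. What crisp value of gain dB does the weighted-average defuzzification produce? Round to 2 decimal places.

R1 (z=-7.0): ¬adequate=1−0.83=0.17, high=0.48; AND[max(0, a+b−1)] → w = 0.00
R2 (z=4.0): nominal=0.95, ¬low=1−0.06=0.94, tight=0.82; AND[max(0, a+b−1)] → w = 0.71
R3 (z=37.0): loud=0.73, tight=0.82, low=0.06; AND[max(0, a+b−1)] → w = 0.00
R4 (z=-2.0): high=0.48, quiet=0.58, adequate=0.83; AND[max(0, a+b−1)] → w = 0.00
Weighted average = (0.00·-7.0 + 0.71·4.0 + 0.00·37.0 + 0.00·-2.0) / (0.00 + 0.71 + 0.00 + 0.00)
  = 2.8400 / 0.7100 = 4.00

4.00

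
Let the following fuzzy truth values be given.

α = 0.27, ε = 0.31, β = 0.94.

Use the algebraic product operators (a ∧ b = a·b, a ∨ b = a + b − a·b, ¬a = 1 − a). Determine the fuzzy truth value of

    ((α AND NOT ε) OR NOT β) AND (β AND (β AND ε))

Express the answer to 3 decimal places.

0.064

NOT ε = 1 − 0.3100 = 0.6900
α AND NOT ε = a·b on (0.2700, 0.6900) = 0.1863
NOT β = 1 − 0.9400 = 0.0600
(α AND NOT ε) OR NOT β = a + b − a·b on (0.1863, 0.0600) = 0.2351
β AND ε = a·b on (0.9400, 0.3100) = 0.2914
β AND (β AND ε) = a·b on (0.9400, 0.2914) = 0.2739
((α AND NOT ε) OR NOT β) AND (β AND (β AND ε)) = a·b on (0.2351, 0.2739) = 0.0644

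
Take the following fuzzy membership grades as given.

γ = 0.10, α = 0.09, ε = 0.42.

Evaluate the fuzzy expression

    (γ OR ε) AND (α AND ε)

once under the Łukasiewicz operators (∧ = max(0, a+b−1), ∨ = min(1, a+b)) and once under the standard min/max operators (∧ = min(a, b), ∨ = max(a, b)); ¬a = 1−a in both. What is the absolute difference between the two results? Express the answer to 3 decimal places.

0.090

Under Łukasiewicz:
  γ OR ε = min(1, a+b) on (0.10, 0.42) = 0.52
  α AND ε = max(0, a+b−1) on (0.09, 0.42) = 0.00
  (γ OR ε) AND (α AND ε) = max(0, a+b−1) on (0.52, 0.00) = 0.00
  → value = 0.0000
Under standard min/max:
  γ OR ε = max(a, b) on (0.10, 0.42) = 0.42
  α AND ε = min(a, b) on (0.09, 0.42) = 0.09
  (γ OR ε) AND (α AND ε) = min(a, b) on (0.42, 0.09) = 0.09
  → value = 0.0900
|0.0000 − 0.0900| = 0.090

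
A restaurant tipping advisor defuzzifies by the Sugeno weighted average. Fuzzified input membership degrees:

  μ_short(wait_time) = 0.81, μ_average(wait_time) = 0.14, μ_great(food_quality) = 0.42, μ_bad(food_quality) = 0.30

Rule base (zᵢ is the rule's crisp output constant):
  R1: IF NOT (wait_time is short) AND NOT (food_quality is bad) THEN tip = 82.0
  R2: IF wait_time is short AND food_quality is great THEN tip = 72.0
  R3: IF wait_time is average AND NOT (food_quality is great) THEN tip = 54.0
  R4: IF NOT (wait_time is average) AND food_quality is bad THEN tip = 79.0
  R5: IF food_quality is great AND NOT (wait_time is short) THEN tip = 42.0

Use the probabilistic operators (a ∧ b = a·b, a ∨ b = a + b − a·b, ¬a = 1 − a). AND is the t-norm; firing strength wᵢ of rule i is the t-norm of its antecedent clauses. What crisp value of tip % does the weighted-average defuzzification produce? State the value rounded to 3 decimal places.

R1 (z=82.0): ¬short=1−0.81=0.19, ¬bad=1−0.30=0.70; AND[a·b] → w = 0.1330
R2 (z=72.0): short=0.81, great=0.42; AND[a·b] → w = 0.3402
R3 (z=54.0): average=0.14, ¬great=1−0.42=0.58; AND[a·b] → w = 0.0812
R4 (z=79.0): ¬average=1−0.14=0.86, bad=0.30; AND[a·b] → w = 0.2580
R5 (z=42.0): great=0.42, ¬short=1−0.81=0.19; AND[a·b] → w = 0.0798
Weighted average = (0.1330·82.0 + 0.3402·72.0 + 0.0812·54.0 + 0.2580·79.0 + 0.0798·42.0) / (0.1330 + 0.3402 + 0.0812 + 0.2580 + 0.0798)
  = 63.5188 / 0.8922 = 71.193

71.193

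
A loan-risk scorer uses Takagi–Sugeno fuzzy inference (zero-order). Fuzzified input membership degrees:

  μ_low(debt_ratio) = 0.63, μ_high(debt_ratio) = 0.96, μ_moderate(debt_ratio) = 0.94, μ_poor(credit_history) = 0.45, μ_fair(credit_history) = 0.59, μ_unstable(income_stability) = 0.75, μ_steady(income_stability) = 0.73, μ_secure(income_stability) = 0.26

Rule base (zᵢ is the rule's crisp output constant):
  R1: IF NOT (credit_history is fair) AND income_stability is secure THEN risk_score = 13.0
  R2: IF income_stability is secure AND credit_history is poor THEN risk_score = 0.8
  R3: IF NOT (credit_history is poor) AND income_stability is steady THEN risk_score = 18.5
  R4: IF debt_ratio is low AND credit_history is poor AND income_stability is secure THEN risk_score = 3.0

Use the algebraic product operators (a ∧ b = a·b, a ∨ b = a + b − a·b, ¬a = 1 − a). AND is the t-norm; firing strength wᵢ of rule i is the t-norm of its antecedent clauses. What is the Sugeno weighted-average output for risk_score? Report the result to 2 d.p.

R1 (z=13.0): ¬fair=1−0.59=0.41, secure=0.26; AND[a·b] → w = 0.1066
R2 (z=0.8): secure=0.26, poor=0.45; AND[a·b] → w = 0.1170
R3 (z=18.5): ¬poor=1−0.45=0.55, steady=0.73; AND[a·b] → w = 0.4015
R4 (z=3.0): low=0.63, poor=0.45, secure=0.26; AND[a·b] → w = 0.0737
Weighted average = (0.1066·13.0 + 0.1170·0.8 + 0.4015·18.5 + 0.0737·3.0) / (0.1066 + 0.1170 + 0.4015 + 0.0737)
  = 9.1283 / 0.6988 = 13.06

13.06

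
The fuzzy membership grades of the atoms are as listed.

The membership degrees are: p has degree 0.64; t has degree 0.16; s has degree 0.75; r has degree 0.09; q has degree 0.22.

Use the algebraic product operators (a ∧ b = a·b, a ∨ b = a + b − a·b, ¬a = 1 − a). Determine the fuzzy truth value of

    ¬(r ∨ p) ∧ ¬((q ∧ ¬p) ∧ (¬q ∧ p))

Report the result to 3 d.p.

0.315

r ∨ p = a + b − a·b on (0.0900, 0.6400) = 0.6724
¬(r ∨ p) = 1 − 0.6724 = 0.3276
¬p = 1 − 0.6400 = 0.3600
q ∧ ¬p = a·b on (0.2200, 0.3600) = 0.0792
¬q = 1 − 0.2200 = 0.7800
¬q ∧ p = a·b on (0.7800, 0.6400) = 0.4992
(q ∧ ¬p) ∧ (¬q ∧ p) = a·b on (0.0792, 0.4992) = 0.0395
¬((q ∧ ¬p) ∧ (¬q ∧ p)) = 1 − 0.0395 = 0.9605
¬(r ∨ p) ∧ ¬((q ∧ ¬p) ∧ (¬q ∧ p)) = a·b on (0.3276, 0.9605) = 0.3146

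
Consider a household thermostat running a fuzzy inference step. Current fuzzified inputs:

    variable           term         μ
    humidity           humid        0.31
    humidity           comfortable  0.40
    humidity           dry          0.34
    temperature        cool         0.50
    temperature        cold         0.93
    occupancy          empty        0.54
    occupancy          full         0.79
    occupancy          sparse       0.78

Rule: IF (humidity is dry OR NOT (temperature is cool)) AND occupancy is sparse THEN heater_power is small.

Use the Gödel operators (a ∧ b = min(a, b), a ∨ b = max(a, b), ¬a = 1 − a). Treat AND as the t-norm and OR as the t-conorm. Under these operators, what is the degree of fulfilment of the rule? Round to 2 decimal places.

0.50

firing strength: (dry=0.34 OR ¬cool=1−0.50=0.50) = 0.50; AND[min(a, b)] with sparse=0.78 → w = 0.50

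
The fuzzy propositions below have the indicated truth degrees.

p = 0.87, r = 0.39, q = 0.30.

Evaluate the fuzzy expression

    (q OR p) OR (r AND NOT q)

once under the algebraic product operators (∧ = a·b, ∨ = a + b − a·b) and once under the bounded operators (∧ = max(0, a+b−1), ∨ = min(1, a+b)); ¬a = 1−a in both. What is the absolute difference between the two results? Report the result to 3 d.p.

0.066

Under algebraic product:
  q OR p = a + b − a·b on (0.3000, 0.8700) = 0.9090
  NOT q = 1 − 0.3000 = 0.7000
  r AND NOT q = a·b on (0.3900, 0.7000) = 0.2730
  (q OR p) OR (r AND NOT q) = a + b − a·b on (0.9090, 0.2730) = 0.9338
  → value = 0.9338
Under bounded:
  q OR p = min(1, a+b) on (0.30, 0.87) = 1.00
  NOT q = 1 − 0.30 = 0.70
  r AND NOT q = max(0, a+b−1) on (0.39, 0.70) = 0.09
  (q OR p) OR (r AND NOT q) = min(1, a+b) on (1.00, 0.09) = 1.00
  → value = 1.0000
|0.9338 − 1.0000| = 0.066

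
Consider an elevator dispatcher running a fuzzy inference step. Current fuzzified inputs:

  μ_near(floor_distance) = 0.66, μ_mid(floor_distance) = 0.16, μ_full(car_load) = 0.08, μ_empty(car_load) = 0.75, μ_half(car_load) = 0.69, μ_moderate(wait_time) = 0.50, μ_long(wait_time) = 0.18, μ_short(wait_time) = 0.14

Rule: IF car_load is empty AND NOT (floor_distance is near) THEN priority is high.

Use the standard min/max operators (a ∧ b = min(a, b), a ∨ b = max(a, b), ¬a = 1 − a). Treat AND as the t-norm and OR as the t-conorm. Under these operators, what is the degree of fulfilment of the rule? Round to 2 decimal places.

firing strength: empty=0.75, ¬near=1−0.66=0.34; AND[min(a, b)] → w = 0.34

0.34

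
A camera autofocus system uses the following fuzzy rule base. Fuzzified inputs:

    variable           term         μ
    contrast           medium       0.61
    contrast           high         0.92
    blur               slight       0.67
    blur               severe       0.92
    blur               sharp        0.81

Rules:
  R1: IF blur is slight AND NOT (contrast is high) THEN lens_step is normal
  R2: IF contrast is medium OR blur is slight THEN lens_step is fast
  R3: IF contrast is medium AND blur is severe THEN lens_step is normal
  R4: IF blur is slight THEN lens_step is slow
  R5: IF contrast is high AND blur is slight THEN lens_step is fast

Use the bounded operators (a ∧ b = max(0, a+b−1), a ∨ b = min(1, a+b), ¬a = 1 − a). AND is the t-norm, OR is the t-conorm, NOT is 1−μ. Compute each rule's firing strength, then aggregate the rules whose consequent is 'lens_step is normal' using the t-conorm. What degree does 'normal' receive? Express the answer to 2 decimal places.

0.53

R1: slight=0.67, ¬high=1−0.92=0.08; AND[max(0, a+b−1)] → w = 0.00
R2: medium=0.61, slight=0.67; OR[min(1, a+b)] → w = 1.00
R3: medium=0.61, severe=0.92; AND[max(0, a+b−1)] → w = 0.53
R4: slight=0.67 → w = 0.67
R5: high=0.92, slight=0.67; AND[max(0, a+b−1)] → w = 0.59
Rules with consequent 'normal': {R1, R3} → strengths 0.00, 0.53
Aggregate via t-conorm [min(1, a+b)]: 0.53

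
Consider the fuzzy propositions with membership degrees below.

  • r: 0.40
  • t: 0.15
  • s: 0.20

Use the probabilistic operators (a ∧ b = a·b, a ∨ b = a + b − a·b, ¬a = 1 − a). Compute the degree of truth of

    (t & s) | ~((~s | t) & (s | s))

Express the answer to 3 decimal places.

t & s = a·b on (0.1500, 0.2000) = 0.0300
~s = 1 − 0.2000 = 0.8000
~s | t = a + b − a·b on (0.8000, 0.1500) = 0.8300
s | s = a + b − a·b on (0.2000, 0.2000) = 0.3600
(~s | t) & (s | s) = a·b on (0.8300, 0.3600) = 0.2988
~((~s | t) & (s | s)) = 1 − 0.2988 = 0.7012
(t & s) | ~((~s | t) & (s | s)) = a + b − a·b on (0.0300, 0.7012) = 0.7102

0.710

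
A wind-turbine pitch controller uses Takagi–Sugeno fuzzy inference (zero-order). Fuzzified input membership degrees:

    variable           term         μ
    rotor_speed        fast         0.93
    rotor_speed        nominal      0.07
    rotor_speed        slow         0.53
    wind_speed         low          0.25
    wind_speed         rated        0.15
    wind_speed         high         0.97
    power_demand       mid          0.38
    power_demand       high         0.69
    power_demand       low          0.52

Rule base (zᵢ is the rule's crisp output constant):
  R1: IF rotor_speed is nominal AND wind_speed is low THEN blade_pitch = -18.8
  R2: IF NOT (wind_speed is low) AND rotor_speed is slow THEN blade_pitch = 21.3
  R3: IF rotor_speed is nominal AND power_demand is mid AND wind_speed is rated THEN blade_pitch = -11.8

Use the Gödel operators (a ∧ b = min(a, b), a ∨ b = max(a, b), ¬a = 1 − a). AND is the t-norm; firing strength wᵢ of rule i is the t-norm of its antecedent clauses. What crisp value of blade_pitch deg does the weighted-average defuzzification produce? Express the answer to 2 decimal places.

13.65

R1 (z=-18.8): nominal=0.07, low=0.25; AND[min(a, b)] → w = 0.07
R2 (z=21.3): ¬low=1−0.25=0.75, slow=0.53; AND[min(a, b)] → w = 0.53
R3 (z=-11.8): nominal=0.07, mid=0.38, rated=0.15; AND[min(a, b)] → w = 0.07
Weighted average = (0.07·-18.8 + 0.53·21.3 + 0.07·-11.8) / (0.07 + 0.53 + 0.07)
  = 9.1470 / 0.6700 = 13.65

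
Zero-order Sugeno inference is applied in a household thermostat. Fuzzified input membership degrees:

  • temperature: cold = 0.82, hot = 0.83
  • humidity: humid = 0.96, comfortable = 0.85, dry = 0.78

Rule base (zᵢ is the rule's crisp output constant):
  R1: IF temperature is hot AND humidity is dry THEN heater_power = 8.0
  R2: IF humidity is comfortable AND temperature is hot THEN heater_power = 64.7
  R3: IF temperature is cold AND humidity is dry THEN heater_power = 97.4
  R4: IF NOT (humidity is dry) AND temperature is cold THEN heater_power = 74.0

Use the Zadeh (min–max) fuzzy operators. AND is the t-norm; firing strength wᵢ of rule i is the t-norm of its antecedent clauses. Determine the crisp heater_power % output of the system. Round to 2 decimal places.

58.31

R1 (z=8.0): hot=0.83, dry=0.78; AND[min(a, b)] → w = 0.78
R2 (z=64.7): comfortable=0.85, hot=0.83; AND[min(a, b)] → w = 0.83
R3 (z=97.4): cold=0.82, dry=0.78; AND[min(a, b)] → w = 0.78
R4 (z=74.0): ¬dry=1−0.78=0.22, cold=0.82; AND[min(a, b)] → w = 0.22
Weighted average = (0.78·8.0 + 0.83·64.7 + 0.78·97.4 + 0.22·74.0) / (0.78 + 0.83 + 0.78 + 0.22)
  = 152.1930 / 2.6100 = 58.31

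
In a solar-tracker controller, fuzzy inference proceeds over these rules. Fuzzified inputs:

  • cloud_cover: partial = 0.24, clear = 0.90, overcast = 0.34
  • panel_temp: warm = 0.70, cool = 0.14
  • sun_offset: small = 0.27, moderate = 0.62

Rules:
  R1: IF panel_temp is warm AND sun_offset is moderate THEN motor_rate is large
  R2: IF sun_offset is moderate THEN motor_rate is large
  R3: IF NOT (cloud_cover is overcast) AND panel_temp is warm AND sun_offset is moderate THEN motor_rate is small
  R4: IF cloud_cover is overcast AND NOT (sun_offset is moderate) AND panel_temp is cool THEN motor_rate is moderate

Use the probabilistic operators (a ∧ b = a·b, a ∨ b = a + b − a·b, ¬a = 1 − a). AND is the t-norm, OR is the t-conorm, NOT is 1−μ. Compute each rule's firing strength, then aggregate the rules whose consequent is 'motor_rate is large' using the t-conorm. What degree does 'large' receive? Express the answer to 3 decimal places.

0.785

R1: warm=0.70, moderate=0.62; AND[a·b] → w = 0.4340
R2: moderate=0.62 → w = 0.6200
R3: ¬overcast=1−0.34=0.66, warm=0.70, moderate=0.62; AND[a·b] → w = 0.2864
R4: overcast=0.34, ¬moderate=1−0.62=0.38, cool=0.14; AND[a·b] → w = 0.0181
Rules with consequent 'large': {R1, R2} → strengths 0.4340, 0.6200
Aggregate via t-conorm [a + b − a·b]: 0.7849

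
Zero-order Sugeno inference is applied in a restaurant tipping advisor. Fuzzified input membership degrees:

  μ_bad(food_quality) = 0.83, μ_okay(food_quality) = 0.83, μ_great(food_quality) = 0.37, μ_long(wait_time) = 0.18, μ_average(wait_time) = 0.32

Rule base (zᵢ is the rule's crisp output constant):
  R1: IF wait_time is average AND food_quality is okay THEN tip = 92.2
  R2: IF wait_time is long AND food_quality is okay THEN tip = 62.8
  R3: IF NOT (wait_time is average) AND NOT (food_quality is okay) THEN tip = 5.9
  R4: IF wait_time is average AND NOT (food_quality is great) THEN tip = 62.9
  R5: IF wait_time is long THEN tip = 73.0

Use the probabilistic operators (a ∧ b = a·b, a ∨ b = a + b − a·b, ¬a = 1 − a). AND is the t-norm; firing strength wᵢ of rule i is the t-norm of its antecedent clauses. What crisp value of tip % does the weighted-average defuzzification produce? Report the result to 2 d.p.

66.18

R1 (z=92.2): average=0.32, okay=0.83; AND[a·b] → w = 0.2656
R2 (z=62.8): long=0.18, okay=0.83; AND[a·b] → w = 0.1494
R3 (z=5.9): ¬average=1−0.32=0.68, ¬okay=1−0.83=0.17; AND[a·b] → w = 0.1156
R4 (z=62.9): average=0.32, ¬great=1−0.37=0.63; AND[a·b] → w = 0.2016
R5 (z=73.0): long=0.18 → w = 0.1800
Weighted average = (0.2656·92.2 + 0.1494·62.8 + 0.1156·5.9 + 0.2016·62.9 + 0.1800·73.0) / (0.2656 + 0.1494 + 0.1156 + 0.2016 + 0.1800)
  = 60.3733 / 0.9122 = 66.18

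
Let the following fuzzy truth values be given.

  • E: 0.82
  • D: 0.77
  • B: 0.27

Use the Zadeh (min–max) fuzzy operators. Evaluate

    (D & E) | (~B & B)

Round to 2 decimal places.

D & E = min(a, b) on (0.77, 0.82) = 0.77
~B = 1 − 0.27 = 0.73
~B & B = min(a, b) on (0.73, 0.27) = 0.27
(D & E) | (~B & B) = max(a, b) on (0.77, 0.27) = 0.77

0.77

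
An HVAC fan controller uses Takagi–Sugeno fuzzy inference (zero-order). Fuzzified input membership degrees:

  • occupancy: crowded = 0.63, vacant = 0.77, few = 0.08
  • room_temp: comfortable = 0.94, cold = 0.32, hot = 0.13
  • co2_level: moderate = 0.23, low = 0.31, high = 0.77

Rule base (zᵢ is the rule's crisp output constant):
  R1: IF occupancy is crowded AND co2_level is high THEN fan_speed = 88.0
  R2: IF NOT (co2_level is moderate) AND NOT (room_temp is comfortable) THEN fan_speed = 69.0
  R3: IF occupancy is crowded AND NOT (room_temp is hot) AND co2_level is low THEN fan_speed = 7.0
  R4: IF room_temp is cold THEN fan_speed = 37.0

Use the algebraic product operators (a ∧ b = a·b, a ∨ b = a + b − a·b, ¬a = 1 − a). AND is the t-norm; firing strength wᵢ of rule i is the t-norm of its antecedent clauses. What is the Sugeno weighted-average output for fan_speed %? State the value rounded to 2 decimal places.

57.68

R1 (z=88.0): crowded=0.63, high=0.77; AND[a·b] → w = 0.4851
R2 (z=69.0): ¬moderate=1−0.23=0.77, ¬comfortable=1−0.94=0.06; AND[a·b] → w = 0.0462
R3 (z=7.0): crowded=0.63, ¬hot=1−0.13=0.87, low=0.31; AND[a·b] → w = 0.1699
R4 (z=37.0): cold=0.32 → w = 0.3200
Weighted average = (0.4851·88.0 + 0.0462·69.0 + 0.1699·7.0 + 0.3200·37.0) / (0.4851 + 0.0462 + 0.1699 + 0.3200)
  = 58.9060 / 1.0212 = 57.68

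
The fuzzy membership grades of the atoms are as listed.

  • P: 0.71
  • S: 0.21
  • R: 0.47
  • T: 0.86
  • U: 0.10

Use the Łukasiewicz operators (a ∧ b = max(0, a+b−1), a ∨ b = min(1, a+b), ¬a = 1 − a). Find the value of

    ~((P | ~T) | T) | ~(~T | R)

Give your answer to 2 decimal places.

0.39

~T = 1 − 0.86 = 0.14
P | ~T = min(1, a+b) on (0.71, 0.14) = 0.85
(P | ~T) | T = min(1, a+b) on (0.85, 0.86) = 1.00
~((P | ~T) | T) = 1 − 1.00 = 0.00
~T = 1 − 0.86 = 0.14
~T | R = min(1, a+b) on (0.14, 0.47) = 0.61
~(~T | R) = 1 − 0.61 = 0.39
~((P | ~T) | T) | ~(~T | R) = min(1, a+b) on (0.00, 0.39) = 0.39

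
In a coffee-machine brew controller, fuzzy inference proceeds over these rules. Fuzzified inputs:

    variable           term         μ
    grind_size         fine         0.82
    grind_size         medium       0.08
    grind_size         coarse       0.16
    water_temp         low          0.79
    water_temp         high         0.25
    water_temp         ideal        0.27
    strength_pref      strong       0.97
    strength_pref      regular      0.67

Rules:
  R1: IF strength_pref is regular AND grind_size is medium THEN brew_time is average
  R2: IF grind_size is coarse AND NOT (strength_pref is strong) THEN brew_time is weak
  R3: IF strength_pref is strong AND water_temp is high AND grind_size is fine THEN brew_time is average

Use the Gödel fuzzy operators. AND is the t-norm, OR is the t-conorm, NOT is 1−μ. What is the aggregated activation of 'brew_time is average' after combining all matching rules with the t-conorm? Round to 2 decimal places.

R1: regular=0.67, medium=0.08; AND[min(a, b)] → w = 0.08
R2: coarse=0.16, ¬strong=1−0.97=0.03; AND[min(a, b)] → w = 0.03
R3: strong=0.97, high=0.25, fine=0.82; AND[min(a, b)] → w = 0.25
Rules with consequent 'average': {R1, R3} → strengths 0.08, 0.25
Aggregate via t-conorm [max(a, b)]: 0.25

0.25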